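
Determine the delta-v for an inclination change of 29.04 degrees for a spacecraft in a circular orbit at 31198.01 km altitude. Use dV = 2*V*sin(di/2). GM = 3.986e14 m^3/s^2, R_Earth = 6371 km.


r = 37569.0100 km = 3.756901e+07 m
V = sqrt(mu/r) = 3257.2701 m/s
di = 29.04 deg = 0.5068436 rad
dV = 2*V*sin(di/2) = 2*3257.2701*sin(0.2534218)
dV = 1633.3121 m/s = 1.6333 km/s

1.6333 km/s


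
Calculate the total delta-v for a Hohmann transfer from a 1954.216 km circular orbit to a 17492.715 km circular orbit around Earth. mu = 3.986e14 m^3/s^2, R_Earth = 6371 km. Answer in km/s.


r1 = 8325.2160 km = 8.325216e+06 m
r2 = 23863.7150 km = 2.3863715e+07 m
dv1 = sqrt(mu/r1)*(sqrt(2*r2/(r1+r2)) - 1) = 1506.1765 m/s
dv2 = sqrt(mu/r2)*(1 - sqrt(2*r1/(r1+r2))) = 1147.5500 m/s
total dv = |dv1| + |dv2| = 1506.1765 + 1147.5500 = 2653.7265 m/s = 2.6537 km/s

2.6537 km/s


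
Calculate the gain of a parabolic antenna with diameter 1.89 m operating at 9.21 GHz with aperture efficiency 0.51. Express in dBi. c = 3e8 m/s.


lambda = c/f = 3e8 / 9.21e+09 = 0.03257329 m
G = eta*(pi*D/lambda)^2 = 0.51*(pi*1.89/0.03257329)^2
G = 16946.1201 (linear)
G = 10*log10(16946.1201) = 42.2907 dBi

42.2907 dBi


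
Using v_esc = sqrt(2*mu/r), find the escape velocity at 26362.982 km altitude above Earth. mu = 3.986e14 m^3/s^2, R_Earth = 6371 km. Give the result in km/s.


r = 6371.0 + 26362.982 = 32733.9820 km = 3.2733982e+07 m
v_esc = sqrt(2*mu/r) = sqrt(2*3.986e14 / 3.2733982e+07)
v_esc = 4934.9667 m/s = 4.9350 km/s

4.9350 km/s


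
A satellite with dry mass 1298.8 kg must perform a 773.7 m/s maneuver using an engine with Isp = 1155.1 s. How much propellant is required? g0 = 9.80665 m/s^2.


ve = Isp * g0 = 1155.1 * 9.80665 = 11327.661415 m/s
mass ratio = exp(dv/ve) = exp(773.7/11327.661415) = 1.07068843
m_prop = m_dry * (mr - 1) = 1298.8 * (1.07068843 - 1)
m_prop = 91.8101 kg

91.8101 kg


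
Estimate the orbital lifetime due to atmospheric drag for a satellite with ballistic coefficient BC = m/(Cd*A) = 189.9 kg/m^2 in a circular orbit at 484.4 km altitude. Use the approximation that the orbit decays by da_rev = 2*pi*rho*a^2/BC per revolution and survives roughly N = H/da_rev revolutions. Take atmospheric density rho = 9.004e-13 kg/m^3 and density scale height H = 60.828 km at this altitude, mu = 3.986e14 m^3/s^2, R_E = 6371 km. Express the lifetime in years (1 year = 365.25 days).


a = R_E + alt = 6855.4000 km = 6.8554e+06 m
da_rev = 2*pi*rho*a^2/BC = 2*pi*9.004e-13*(6.8554e+06)^2/189.9 = 1.400090 m per revolution
N = H/da_rev = 60828.0000 m / 1.400090 m = 43445.7748 revolutions
P = 2*pi*sqrt(a^3/mu) = 5648.8549 s
lifetime = N*P = 43445.7748 * 5648.8549 = 2.4541888e+08 s = 2840.4963 days
years = 2840.4963 / 365.25 = 7.7769 years

7.7769 years


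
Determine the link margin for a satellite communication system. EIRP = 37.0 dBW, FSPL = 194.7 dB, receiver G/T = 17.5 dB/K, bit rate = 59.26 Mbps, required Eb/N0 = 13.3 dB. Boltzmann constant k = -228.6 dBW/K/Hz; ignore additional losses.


C/N0 = EIRP - FSPL + G/T - k = 37.0 - 194.7 + 17.5 - (-228.6)
C/N0 = 88.4000 dB-Hz
R_b = 59.26 Mbps = 5.926e+07 bps -> 10*log10(R_b) = 77.7276 dB-Hz
Eb/N0 = C/N0 - 10*log10(R_b) = 88.4000 - 77.7276 = 10.6724 dB
Margin = Eb/N0 - Eb/N0_req = 10.6724 - 13.3 = -2.6276 dB (negative margin: link does not close)

-2.6276 dB


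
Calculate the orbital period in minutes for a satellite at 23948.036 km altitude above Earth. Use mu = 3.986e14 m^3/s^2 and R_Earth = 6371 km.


r = 30319.0360 km = 3.0319036e+07 m
T = 2*pi*sqrt(r^3/mu) = 2*pi*sqrt(2.787059e+22 / 3.986e14)
T = 52539.3027 s = 875.6550 min

875.6550 minutes


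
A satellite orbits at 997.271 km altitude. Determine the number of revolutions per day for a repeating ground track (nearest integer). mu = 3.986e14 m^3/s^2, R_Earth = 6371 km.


r = 7.368271e+06 m
T = 2*pi*sqrt(r^3/mu) = 6294.4764 s = 104.9079 min
revs/day = 1440 / 104.9079 = 13.7263
Rounded: 14 revolutions per day

14 revolutions per day


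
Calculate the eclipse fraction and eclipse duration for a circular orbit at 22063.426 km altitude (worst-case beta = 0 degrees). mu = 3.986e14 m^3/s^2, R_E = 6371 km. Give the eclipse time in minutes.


r = 28434.4260 km
T = 795.2921 min
Eclipse fraction = arcsin(R_E/r)/pi = arcsin(6371.0000/28434.4260)/pi
= arcsin(0.2240594)/pi = 0.07193096
Eclipse duration = 0.07193096 * 795.2921 = 57.2061 min

57.2061 minutes


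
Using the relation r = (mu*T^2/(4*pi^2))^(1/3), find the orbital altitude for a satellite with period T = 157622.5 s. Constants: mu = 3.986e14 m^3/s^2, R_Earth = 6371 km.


T = 157622.5 s
r = (mu*T^2/(4*pi^2))^(1/3) = (3.986e14 * 157622.5^2 / (4*pi^2))^(1/3)
r = 6.3067361e+07 m = 63067.3612 km
alt = r - R_E = 63067.3612 - 6371 = 56696.3612 km

56696.3612 km


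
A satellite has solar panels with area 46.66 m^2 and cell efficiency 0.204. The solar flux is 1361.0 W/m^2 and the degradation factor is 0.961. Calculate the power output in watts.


P = area * eta * S * degradation
P = 46.66 * 0.204 * 1361.0 * 0.961
P = 12449.6291 W

12449.6291 W


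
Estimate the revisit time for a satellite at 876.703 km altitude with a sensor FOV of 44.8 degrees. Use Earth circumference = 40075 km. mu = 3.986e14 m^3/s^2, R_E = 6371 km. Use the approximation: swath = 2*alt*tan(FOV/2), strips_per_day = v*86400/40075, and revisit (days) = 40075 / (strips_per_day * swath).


swath = 2*876.703*tan(0.3909538) = 722.7018 km
v = sqrt(mu/r) = 7415.9783 m/s = 7.4160 km/s
strips/day = v*86400/40075 = 7.4160*86400/40075 = 15.9885
coverage/day = strips * swath = 15.9885 * 722.7018 = 11554.9429 km
revisit = 40075 / 11554.9429 = 3.4682 days

3.4682 days


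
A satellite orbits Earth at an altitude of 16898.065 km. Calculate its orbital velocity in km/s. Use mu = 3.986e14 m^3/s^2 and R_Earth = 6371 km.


r = R_E + alt = 6371.0 + 16898.065 = 23269.0650 km = 2.3269065e+07 m
v = sqrt(mu/r) = sqrt(3.986e14 / 2.3269065e+07) = 4138.8452 m/s = 4.1388 km/s

4.1388 km/s


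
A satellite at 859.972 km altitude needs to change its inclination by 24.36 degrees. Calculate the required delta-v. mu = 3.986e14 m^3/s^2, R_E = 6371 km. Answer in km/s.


r = 7230.9720 km = 7.230972e+06 m
V = sqrt(mu/r) = 7424.5529 m/s
di = 24.36 deg = 0.4251622 rad
dV = 2*V*sin(di/2) = 2*7424.5529*sin(0.2125811)
dV = 3132.9178 m/s = 3.1329 km/s

3.1329 km/s


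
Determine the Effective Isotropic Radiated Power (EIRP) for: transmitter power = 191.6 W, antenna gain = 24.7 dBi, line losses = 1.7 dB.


Pt = 191.6 W = 22.8240 dBW
EIRP = Pt_dBW + Gt - losses = 22.8240 + 24.7 - 1.7 = 45.8240 dBW

45.8240 dBW


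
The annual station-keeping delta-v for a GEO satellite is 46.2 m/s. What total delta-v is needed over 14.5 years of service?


dV = rate * years = 46.2 * 14.5
dV = 669.9000 m/s

669.9000 m/s


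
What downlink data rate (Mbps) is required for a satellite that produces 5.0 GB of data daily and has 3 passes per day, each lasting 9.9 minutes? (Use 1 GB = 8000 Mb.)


total contact time = 3 * 9.9 * 60 = 1782.0000 s
data = 5.0 GB = 40000.0000 Mb
rate = 40000.0000 / 1782.0000 = 22.4467 Mbps

22.4467 Mbps


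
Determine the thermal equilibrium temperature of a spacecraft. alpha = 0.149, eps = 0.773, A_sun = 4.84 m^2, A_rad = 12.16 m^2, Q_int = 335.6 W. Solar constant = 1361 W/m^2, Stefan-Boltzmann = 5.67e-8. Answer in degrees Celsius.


Numerator = alpha*S*A_sun + Q_int = 0.149*1361*4.84 + 335.6 = 1317.0988 W
Denominator = eps*sigma*A_rad = 0.773*5.67e-8*12.16 = 5.3296186e-07 W/K^4
T^4 = 2.4712815e+09 K^4
T = 222.9618 K = -50.1882 C

-50.1882 degrees Celsius


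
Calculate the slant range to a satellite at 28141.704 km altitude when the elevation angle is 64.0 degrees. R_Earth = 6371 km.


h = 28141.704 km, el = 64.0 deg
d = -R_E*sin(el) + sqrt((R_E*sin(el))^2 + 2*R_E*h + h^2)
d = -6371.0000*sin(1.1170) + sqrt((6371.0000*0.898794)^2 + 2*6371.0000*28141.704 + 28141.704^2)
d = 28673.2985 km

28673.2985 km


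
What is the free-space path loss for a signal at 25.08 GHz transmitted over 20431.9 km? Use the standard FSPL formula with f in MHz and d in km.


f = 25.08 GHz = 25080.0000 MHz
d = 20431.9 km
FSPL = 32.44 + 20*log10(25080.0000) + 20*log10(20431.9)
FSPL = 32.44 + 87.9866 + 86.2062
FSPL = 206.6327 dB

206.6327 dB


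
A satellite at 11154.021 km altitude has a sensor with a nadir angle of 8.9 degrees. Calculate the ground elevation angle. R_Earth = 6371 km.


r = R_E + alt = 17525.0210 km
Law of sines in the satellite / Earth-center / ground-point triangle:
  sin(nadir)/R_E = sin(90 + el)/r  =>  cos(el) = (r/R_E)*sin(nadir)
cos(el) = (17525.0210 / 6371.0000) * sin(8.9 deg) = 0.4255694
el = arccos(0.4255694) = 64.8133 deg
(Earth-central angle = 90 - nadir - el = 16.2867 deg)

64.8133 degrees


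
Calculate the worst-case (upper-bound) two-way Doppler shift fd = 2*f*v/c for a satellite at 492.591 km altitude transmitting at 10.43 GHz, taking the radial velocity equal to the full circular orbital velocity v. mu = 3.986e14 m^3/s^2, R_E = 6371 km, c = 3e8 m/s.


r = 6.863591e+06 m
v = sqrt(mu/r) = 7620.6664 m/s (worst-case radial velocity)
f = 10.43 GHz = 1.043e+10 Hz
fd = 2*f*v/c = 2*1.043e+10*7620.6664/3.0e+08
fd = 529890.3354 Hz

529890.3354 Hz


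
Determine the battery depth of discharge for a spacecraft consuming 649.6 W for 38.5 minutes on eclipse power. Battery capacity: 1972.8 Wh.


E_used = P * t / 60 = 649.6 * 38.5 / 60 = 416.8267 Wh
DOD = E_used / E_total * 100 = 416.8267 / 1972.8 * 100
DOD = 21.1287 %

21.1287 %


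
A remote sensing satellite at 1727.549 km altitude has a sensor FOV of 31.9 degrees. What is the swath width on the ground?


FOV = 31.9 deg = 0.55676 rad
swath = 2 * alt * tan(FOV/2) = 2 * 1727.549 * tan(0.27838)
swath = 2 * 1727.549 * 0.2858012
swath = 987.4712 km

987.4712 km


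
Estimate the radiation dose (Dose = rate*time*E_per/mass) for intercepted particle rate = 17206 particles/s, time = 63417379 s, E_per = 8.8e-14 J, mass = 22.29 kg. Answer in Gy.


Total energy deposited = rate * time * E_per
  = 17206 * 63417379 * 8.8e-14 = 0.09602203 J
Dose = E_total / mass = 0.09602203 / 22.29
Dose = 0.004307852 Gy

0.0043 Gy


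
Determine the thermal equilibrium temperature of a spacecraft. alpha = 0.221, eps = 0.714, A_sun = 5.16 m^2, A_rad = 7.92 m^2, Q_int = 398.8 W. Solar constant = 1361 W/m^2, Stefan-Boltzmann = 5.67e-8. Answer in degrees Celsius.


Numerator = alpha*S*A_sun + Q_int = 0.221*1361*5.16 + 398.8 = 1950.8300 W
Denominator = eps*sigma*A_rad = 0.714*5.67e-8*7.92 = 3.206317e-07 W/K^4
T^4 = 6.0843328e+09 K^4
T = 279.2886 K = 6.1386 C

6.1386 degrees Celsius


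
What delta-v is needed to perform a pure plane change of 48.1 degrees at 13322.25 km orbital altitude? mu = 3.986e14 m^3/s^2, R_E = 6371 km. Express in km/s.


r = 19693.2500 km = 1.969325e+07 m
V = sqrt(mu/r) = 4498.9374 m/s
di = 48.1 deg = 0.8395034 rad
dV = 2*V*sin(di/2) = 2*4498.9374*sin(0.4197517)
dV = 3666.9373 m/s = 3.6669 km/s

3.6669 km/s


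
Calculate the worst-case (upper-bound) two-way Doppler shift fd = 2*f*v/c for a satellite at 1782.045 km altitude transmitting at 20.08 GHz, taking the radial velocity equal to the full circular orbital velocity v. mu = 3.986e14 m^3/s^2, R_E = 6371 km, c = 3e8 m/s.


r = 8.153045e+06 m
v = sqrt(mu/r) = 6992.1177 m/s (worst-case radial velocity)
f = 20.08 GHz = 2.008e+10 Hz
fd = 2*f*v/c = 2*2.008e+10*6992.1177/3.0e+08
fd = 936011.4835 Hz

936011.4835 Hz


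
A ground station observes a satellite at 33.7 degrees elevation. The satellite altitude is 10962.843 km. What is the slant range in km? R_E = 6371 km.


h = 10962.843 km, el = 33.7 deg
d = -R_E*sin(el) + sqrt((R_E*sin(el))^2 + 2*R_E*h + h^2)
d = -6371.0000*sin(0.588176) + sqrt((6371.0000*0.5548444)^2 + 2*6371.0000*10962.843 + 10962.843^2)
d = 12968.6642 km

12968.6642 km


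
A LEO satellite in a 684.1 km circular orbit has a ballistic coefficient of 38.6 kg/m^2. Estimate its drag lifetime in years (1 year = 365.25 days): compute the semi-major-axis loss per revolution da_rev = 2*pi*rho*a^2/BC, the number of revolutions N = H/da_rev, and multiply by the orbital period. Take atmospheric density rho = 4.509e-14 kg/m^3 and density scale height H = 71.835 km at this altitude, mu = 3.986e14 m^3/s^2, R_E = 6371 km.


a = R_E + alt = 7055.1000 km = 7.0551e+06 m
da_rev = 2*pi*rho*a^2/BC = 2*pi*4.509e-14*(7.0551e+06)^2/38.6 = 0.365324793 m per revolution
N = H/da_rev = 71835.0000 m / 0.365324793 m = 196633.2463 revolutions
P = 2*pi*sqrt(a^3/mu) = 5897.4733 s
lifetime = N*P = 196633.2463 * 5897.4733 = 1.1596393e+09 s = 13421.7513 days
years = 13421.7513 / 365.25 = 36.7468 years

36.7468 years


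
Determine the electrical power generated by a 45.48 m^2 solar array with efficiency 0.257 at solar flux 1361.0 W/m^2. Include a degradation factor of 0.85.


P = area * eta * S * degradation
P = 45.48 * 0.257 * 1361.0 * 0.85
P = 13521.6793 W

13521.6793 W


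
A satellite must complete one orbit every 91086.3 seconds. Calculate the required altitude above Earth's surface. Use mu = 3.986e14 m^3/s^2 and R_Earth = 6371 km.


T = 91086.3 s
r = (mu*T^2/(4*pi^2))^(1/3) = (3.986e14 * 91086.3^2 / (4*pi^2))^(1/3)
r = 4.3755021e+07 m = 43755.0207 km
alt = r - R_E = 43755.0207 - 6371 = 37384.0207 km

37384.0207 km


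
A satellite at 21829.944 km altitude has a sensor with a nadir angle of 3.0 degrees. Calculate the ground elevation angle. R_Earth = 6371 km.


r = R_E + alt = 28200.9440 km
Law of sines in the satellite / Earth-center / ground-point triangle:
  sin(nadir)/R_E = sin(90 + el)/r  =>  cos(el) = (r/R_E)*sin(nadir)
cos(el) = (28200.9440 / 6371.0000) * sin(3.0 deg) = 0.2316627
el = arccos(0.2316627) = 76.6050 deg
(Earth-central angle = 90 - nadir - el = 10.3950 deg)

76.6050 degrees


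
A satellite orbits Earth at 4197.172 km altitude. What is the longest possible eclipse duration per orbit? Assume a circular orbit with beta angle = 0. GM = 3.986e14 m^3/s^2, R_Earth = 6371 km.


r = 10568.1720 km
T = 180.2021 min
Eclipse fraction = arcsin(R_E/r)/pi = arcsin(6371.0000/10568.1720)/pi
= arcsin(0.6028479)/pi = 0.2059674
Eclipse duration = 0.2059674 * 180.2021 = 37.1158 min

37.1158 minutes


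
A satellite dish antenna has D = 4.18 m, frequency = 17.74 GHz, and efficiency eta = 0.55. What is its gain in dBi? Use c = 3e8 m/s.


lambda = c/f = 3e8 / 1.774e+10 = 0.01691094 m
G = eta*(pi*D/lambda)^2 = 0.55*(pi*4.18/0.01691094)^2
G = 331649.7849 (linear)
G = 10*log10(331649.7849) = 55.2068 dBi

55.2068 dBi


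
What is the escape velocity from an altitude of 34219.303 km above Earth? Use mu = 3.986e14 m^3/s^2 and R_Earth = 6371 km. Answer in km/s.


r = 6371.0 + 34219.303 = 40590.3030 km = 4.0590303e+07 m
v_esc = sqrt(2*mu/r) = sqrt(2*3.986e14 / 4.0590303e+07)
v_esc = 4431.7219 m/s = 4.4317 km/s

4.4317 km/s


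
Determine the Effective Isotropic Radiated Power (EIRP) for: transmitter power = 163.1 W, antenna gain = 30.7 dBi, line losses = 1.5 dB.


Pt = 163.1 W = 22.1245 dBW
EIRP = Pt_dBW + Gt - losses = 22.1245 + 30.7 - 1.5 = 51.3245 dBW

51.3245 dBW


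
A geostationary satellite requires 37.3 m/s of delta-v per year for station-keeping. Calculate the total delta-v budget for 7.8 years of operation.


dV = rate * years = 37.3 * 7.8
dV = 290.9400 m/s

290.9400 m/s


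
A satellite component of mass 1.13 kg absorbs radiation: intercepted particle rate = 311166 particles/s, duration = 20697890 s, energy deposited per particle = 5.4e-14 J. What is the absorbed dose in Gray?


Total energy deposited = rate * time * E_per
  = 311166 * 20697890 * 5.4e-14 = 0.3477859 J
Dose = E_total / mass = 0.3477859 / 1.13
Dose = 0.3077751 Gy

0.3078 Gy


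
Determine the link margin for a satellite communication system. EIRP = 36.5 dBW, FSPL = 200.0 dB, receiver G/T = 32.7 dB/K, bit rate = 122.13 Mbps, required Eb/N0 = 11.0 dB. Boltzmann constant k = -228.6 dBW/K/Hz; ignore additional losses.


C/N0 = EIRP - FSPL + G/T - k = 36.5 - 200.0 + 32.7 - (-228.6)
C/N0 = 97.8000 dB-Hz
R_b = 122.13 Mbps = 1.2213e+08 bps -> 10*log10(R_b) = 80.8682 dB-Hz
Eb/N0 = C/N0 - 10*log10(R_b) = 97.8000 - 80.8682 = 16.9318 dB
Margin = Eb/N0 - Eb/N0_req = 16.9318 - 11.0 = 5.9318 dB (link closes)

5.9318 dB


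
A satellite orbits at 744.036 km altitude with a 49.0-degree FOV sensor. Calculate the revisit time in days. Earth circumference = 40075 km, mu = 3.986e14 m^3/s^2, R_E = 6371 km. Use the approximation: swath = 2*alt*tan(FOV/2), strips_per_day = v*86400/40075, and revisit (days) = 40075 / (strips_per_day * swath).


swath = 2*744.036*tan(0.4276057) = 678.1535 km
v = sqrt(mu/r) = 7484.7982 m/s = 7.4848 km/s
strips/day = v*86400/40075 = 7.4848*86400/40075 = 16.1369
coverage/day = strips * swath = 16.1369 * 678.1535 = 10943.2999 km
revisit = 40075 / 10943.2999 = 3.6621 days

3.6621 days


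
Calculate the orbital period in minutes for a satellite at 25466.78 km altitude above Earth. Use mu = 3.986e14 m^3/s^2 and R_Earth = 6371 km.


r = 31837.7800 km = 3.183778e+07 m
T = 2*pi*sqrt(r^3/mu) = 2*pi*sqrt(3.2272182e+22 / 3.986e14)
T = 56536.0402 s = 942.2673 min

942.2673 minutes


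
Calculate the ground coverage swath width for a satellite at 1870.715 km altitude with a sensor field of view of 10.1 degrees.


FOV = 10.1 deg = 0.1762783 rad
swath = 2 * alt * tan(FOV/2) = 2 * 1870.715 * tan(0.08813913)
swath = 2 * 1870.715 * 0.08836808
swath = 330.6230 km

330.6230 km


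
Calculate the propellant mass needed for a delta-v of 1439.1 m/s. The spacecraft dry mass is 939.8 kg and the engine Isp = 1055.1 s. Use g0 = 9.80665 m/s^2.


ve = Isp * g0 = 1055.1 * 9.80665 = 10346.996415 m/s
mass ratio = exp(dv/ve) = exp(1439.1/10346.996415) = 1.14922045
m_prop = m_dry * (mr - 1) = 939.8 * (1.14922045 - 1)
m_prop = 140.2374 kg

140.2374 kg


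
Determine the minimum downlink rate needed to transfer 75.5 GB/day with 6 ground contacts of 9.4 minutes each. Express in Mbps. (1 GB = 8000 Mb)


total contact time = 6 * 9.4 * 60 = 3384.0000 s
data = 75.5 GB = 604000.0000 Mb
rate = 604000.0000 / 3384.0000 = 178.4870 Mbps

178.4870 Mbps


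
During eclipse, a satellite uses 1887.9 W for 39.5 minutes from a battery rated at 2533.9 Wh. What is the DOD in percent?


E_used = P * t / 60 = 1887.9 * 39.5 / 60 = 1242.8675 Wh
DOD = E_used / E_total * 100 = 1242.8675 / 2533.9 * 100
DOD = 49.0496 %

49.0496 %


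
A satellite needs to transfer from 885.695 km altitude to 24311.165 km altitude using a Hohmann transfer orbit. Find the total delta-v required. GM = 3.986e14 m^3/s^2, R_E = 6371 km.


r1 = 7256.6950 km = 7.256695e+06 m
r2 = 30682.1650 km = 3.0682165e+07 m
dv1 = sqrt(mu/r1)*(sqrt(2*r2/(r1+r2)) - 1) = 2014.3494 m/s
dv2 = sqrt(mu/r2)*(1 - sqrt(2*r1/(r1+r2))) = 1375.0421 m/s
total dv = |dv1| + |dv2| = 2014.3494 + 1375.0421 = 3389.3915 m/s = 3.3894 km/s

3.3894 km/s


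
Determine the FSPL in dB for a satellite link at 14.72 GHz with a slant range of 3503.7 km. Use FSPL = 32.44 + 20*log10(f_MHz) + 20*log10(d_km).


f = 14.72 GHz = 14720.0000 MHz
d = 3503.7 km
FSPL = 32.44 + 20*log10(14720.0000) + 20*log10(3503.7)
FSPL = 32.44 + 83.3582 + 70.8905
FSPL = 186.6887 dB

186.6887 dB


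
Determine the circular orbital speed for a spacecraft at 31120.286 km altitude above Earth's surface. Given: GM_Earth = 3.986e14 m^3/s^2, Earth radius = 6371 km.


r = R_E + alt = 6371.0 + 31120.286 = 37491.2860 km = 3.7491286e+07 m
v = sqrt(mu/r) = sqrt(3.986e14 / 3.7491286e+07) = 3260.6447 m/s = 3.2606 km/s

3.2606 km/s


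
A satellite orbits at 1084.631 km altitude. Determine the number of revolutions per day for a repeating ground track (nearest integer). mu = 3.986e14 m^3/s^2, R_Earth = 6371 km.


r = 7.455631e+06 m
T = 2*pi*sqrt(r^3/mu) = 6406.7508 s = 106.7792 min
revs/day = 1440 / 106.7792 = 13.4858
Rounded: 13 revolutions per day

13 revolutions per day


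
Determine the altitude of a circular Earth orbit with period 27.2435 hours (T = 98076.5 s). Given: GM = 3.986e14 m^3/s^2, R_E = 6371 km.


T = 98076.5 s
r = (mu*T^2/(4*pi^2))^(1/3) = (3.986e14 * 98076.5^2 / (4*pi^2))^(1/3)
r = 4.5965906e+07 m = 45965.9061 km
alt = r - R_E = 45965.9061 - 6371 = 39594.9061 km

39594.9061 km


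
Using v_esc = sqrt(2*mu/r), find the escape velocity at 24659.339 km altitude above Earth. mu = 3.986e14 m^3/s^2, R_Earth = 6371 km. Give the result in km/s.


r = 6371.0 + 24659.339 = 31030.3390 km = 3.1030339e+07 m
v_esc = sqrt(2*mu/r) = sqrt(2*3.986e14 / 3.1030339e+07)
v_esc = 5068.6276 m/s = 5.0686 km/s

5.0686 km/s


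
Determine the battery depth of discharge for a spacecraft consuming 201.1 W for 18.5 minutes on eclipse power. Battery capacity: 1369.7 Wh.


E_used = P * t / 60 = 201.1 * 18.5 / 60 = 62.0058 Wh
DOD = E_used / E_total * 100 = 62.0058 / 1369.7 * 100
DOD = 4.5270 %

4.5270 %


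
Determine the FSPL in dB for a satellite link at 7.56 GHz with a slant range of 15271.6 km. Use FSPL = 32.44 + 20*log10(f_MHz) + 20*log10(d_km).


f = 7.56 GHz = 7560.0000 MHz
d = 15271.6 km
FSPL = 32.44 + 20*log10(7560.0000) + 20*log10(15271.6)
FSPL = 32.44 + 77.5704 + 83.6777
FSPL = 193.6881 dB

193.6881 dB


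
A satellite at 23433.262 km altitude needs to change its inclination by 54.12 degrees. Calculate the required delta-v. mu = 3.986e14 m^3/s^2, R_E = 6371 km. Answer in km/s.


r = 29804.2620 km = 2.9804262e+07 m
V = sqrt(mu/r) = 3657.0379 m/s
di = 54.12 deg = 0.9445722 rad
dV = 2*V*sin(di/2) = 2*3657.0379*sin(0.4722861)
dV = 3327.3436 m/s = 3.3273 km/s

3.3273 km/s


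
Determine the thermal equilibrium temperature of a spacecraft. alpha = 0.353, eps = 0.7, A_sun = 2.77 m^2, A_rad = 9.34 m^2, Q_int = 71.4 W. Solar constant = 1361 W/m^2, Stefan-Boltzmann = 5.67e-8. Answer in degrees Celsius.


Numerator = alpha*S*A_sun + Q_int = 0.353*1361*2.77 + 71.4 = 1402.1994 W
Denominator = eps*sigma*A_rad = 0.7*5.67e-8*9.34 = 3.707046e-07 W/K^4
T^4 = 3.782525e+09 K^4
T = 247.9964 K = -25.1536 C

-25.1536 degrees Celsius


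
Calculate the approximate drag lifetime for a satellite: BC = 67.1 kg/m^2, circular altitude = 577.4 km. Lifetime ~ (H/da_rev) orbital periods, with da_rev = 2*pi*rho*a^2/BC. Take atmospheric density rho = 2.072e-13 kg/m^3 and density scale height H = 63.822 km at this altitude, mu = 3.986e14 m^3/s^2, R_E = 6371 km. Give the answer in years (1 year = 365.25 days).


a = R_E + alt = 6948.4000 km = 6.9484e+06 m
da_rev = 2*pi*rho*a^2/BC = 2*pi*2.072e-13*(6.9484e+06)^2/67.1 = 0.936734946 m per revolution
N = H/da_rev = 63822.0000 m / 0.936734946 m = 68132.3999 revolutions
P = 2*pi*sqrt(a^3/mu) = 5764.1920 s
lifetime = N*P = 68132.3999 * 5764.1920 = 3.9272823e+08 s = 4545.4657 days
years = 4545.4657 / 365.25 = 12.4448 years

12.4448 years


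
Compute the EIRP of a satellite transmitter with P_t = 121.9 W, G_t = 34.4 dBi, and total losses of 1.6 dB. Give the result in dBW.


Pt = 121.9 W = 20.8600 dBW
EIRP = Pt_dBW + Gt - losses = 20.8600 + 34.4 - 1.6 = 53.6600 dBW

53.6600 dBW


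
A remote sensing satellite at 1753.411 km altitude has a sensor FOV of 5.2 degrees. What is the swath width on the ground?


FOV = 5.2 deg = 0.09075712 rad
swath = 2 * alt * tan(FOV/2) = 2 * 1753.411 * tan(0.04537856)
swath = 2 * 1753.411 * 0.04540973
swath = 159.2439 km

159.2439 km


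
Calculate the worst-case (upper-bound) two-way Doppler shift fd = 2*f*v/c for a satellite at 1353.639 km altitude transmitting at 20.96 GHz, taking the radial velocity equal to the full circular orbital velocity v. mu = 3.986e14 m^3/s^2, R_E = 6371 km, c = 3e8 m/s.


r = 7.724639e+06 m
v = sqrt(mu/r) = 7183.3917 m/s (worst-case radial velocity)
f = 20.96 GHz = 2.096e+10 Hz
fd = 2*f*v/c = 2*2.096e+10*7183.3917/3.0e+08
fd = 1.0037593e+06 Hz

1.0038e+06 Hz


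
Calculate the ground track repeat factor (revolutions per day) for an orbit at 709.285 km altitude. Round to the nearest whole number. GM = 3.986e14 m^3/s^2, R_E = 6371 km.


r = 7.080285e+06 m
T = 2*pi*sqrt(r^3/mu) = 5929.0803 s = 98.8180 min
revs/day = 1440 / 98.8180 = 14.5722
Rounded: 15 revolutions per day

15 revolutions per day


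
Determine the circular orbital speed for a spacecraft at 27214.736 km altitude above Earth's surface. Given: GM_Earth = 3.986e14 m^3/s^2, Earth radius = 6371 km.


r = R_E + alt = 6371.0 + 27214.736 = 33585.7360 km = 3.3585736e+07 m
v = sqrt(mu/r) = sqrt(3.986e14 / 3.3585736e+07) = 3445.0158 m/s = 3.4450 km/s

3.4450 km/s


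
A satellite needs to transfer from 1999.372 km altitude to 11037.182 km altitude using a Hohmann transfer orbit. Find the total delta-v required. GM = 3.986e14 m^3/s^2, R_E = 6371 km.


r1 = 8370.3720 km = 8.370372e+06 m
r2 = 17408.1820 km = 1.7408182e+07 m
dv1 = sqrt(mu/r1)*(sqrt(2*r2/(r1+r2)) - 1) = 1118.9611 m/s
dv2 = sqrt(mu/r2)*(1 - sqrt(2*r1/(r1+r2))) = 928.9946 m/s
total dv = |dv1| + |dv2| = 1118.9611 + 928.9946 = 2047.9556 m/s = 2.0480 km/s

2.0480 km/s


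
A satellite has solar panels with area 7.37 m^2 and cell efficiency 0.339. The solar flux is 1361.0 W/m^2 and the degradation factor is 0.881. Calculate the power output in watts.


P = area * eta * S * degradation
P = 7.37 * 0.339 * 1361.0 * 0.881
P = 2995.7200 W

2995.7200 W


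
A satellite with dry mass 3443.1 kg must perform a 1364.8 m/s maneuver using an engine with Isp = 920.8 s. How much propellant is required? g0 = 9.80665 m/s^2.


ve = Isp * g0 = 920.8 * 9.80665 = 9029.963320 m/s
mass ratio = exp(dv/ve) = exp(1364.8/9029.963320) = 1.16316095
m_prop = m_dry * (mr - 1) = 3443.1 * (1.16316095 - 1)
m_prop = 561.7795 kg

561.7795 kg


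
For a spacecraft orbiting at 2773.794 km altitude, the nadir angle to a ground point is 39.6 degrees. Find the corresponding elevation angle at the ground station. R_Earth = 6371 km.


r = R_E + alt = 9144.7940 km
Law of sines in the satellite / Earth-center / ground-point triangle:
  sin(nadir)/R_E = sin(90 + el)/r  =>  cos(el) = (r/R_E)*sin(nadir)
cos(el) = (9144.7940 / 6371.0000) * sin(39.6 deg) = 0.9149444
el = arccos(0.9149444) = 23.8022 deg
(Earth-central angle = 90 - nadir - el = 26.5978 deg)

23.8022 degrees


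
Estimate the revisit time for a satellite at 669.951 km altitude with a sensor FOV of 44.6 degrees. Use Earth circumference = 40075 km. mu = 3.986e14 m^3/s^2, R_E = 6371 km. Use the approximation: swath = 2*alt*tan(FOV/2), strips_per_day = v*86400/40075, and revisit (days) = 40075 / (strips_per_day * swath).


swath = 2*669.951*tan(0.3892084) = 549.5339 km
v = sqrt(mu/r) = 7524.0728 m/s = 7.5241 km/s
strips/day = v*86400/40075 = 7.5241*86400/40075 = 16.2216
coverage/day = strips * swath = 16.2216 * 549.5339 = 8914.3084 km
revisit = 40075 / 8914.3084 = 4.4956 days

4.4956 days


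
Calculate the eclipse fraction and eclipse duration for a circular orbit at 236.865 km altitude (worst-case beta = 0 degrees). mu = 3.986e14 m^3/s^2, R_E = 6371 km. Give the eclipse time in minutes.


r = 6607.8650 km
T = 89.0947 min
Eclipse fraction = arcsin(R_E/r)/pi = arcsin(6371.0000/6607.8650)/pi
= arcsin(0.9641541)/pi = 0.4145148
Eclipse duration = 0.4145148 * 89.0947 = 36.9311 min

36.9311 minutes


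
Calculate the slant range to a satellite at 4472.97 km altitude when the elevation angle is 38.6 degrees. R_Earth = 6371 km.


h = 4472.97 km, el = 38.6 deg
d = -R_E*sin(el) + sqrt((R_E*sin(el))^2 + 2*R_E*h + h^2)
d = -6371.0000*sin(0.6736971) + sqrt((6371.0000*0.6238796)^2 + 2*6371.0000*4472.97 + 4472.97^2)
d = 5658.5687 km

5658.5687 km


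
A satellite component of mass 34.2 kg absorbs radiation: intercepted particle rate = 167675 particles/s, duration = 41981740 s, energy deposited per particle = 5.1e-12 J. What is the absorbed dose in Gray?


Total energy deposited = rate * time * E_per
  = 167675 * 41981740 * 5.1e-12 = 35.9004 J
Dose = E_total / mass = 35.9004 / 34.2
Dose = 1.0497 Gy

1.0497 Gy


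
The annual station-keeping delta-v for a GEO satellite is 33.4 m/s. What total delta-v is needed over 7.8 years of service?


dV = rate * years = 33.4 * 7.8
dV = 260.5200 m/s

260.5200 m/s


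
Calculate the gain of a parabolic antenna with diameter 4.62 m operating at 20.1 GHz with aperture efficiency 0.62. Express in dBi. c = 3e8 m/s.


lambda = c/f = 3e8 / 2.01e+10 = 0.01492537 m
G = eta*(pi*D/lambda)^2 = 0.62*(pi*4.62/0.01492537)^2
G = 586306.8813 (linear)
G = 10*log10(586306.8813) = 57.6812 dBi

57.6812 dBi


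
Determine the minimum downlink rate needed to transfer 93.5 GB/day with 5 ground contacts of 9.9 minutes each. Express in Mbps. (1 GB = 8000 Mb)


total contact time = 5 * 9.9 * 60 = 2970.0000 s
data = 93.5 GB = 748000.0000 Mb
rate = 748000.0000 / 2970.0000 = 251.8519 Mbps

251.8519 Mbps


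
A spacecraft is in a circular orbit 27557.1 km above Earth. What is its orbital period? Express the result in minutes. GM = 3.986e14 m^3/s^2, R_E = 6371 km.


r = 33928.1000 km = 3.39281e+07 m
T = 2*pi*sqrt(r^3/mu) = 2*pi*sqrt(3.9055178e+22 / 3.986e14)
T = 62194.2923 s = 1036.5715 min

1036.5715 minutes


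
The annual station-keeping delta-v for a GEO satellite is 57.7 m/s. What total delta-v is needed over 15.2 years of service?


dV = rate * years = 57.7 * 15.2
dV = 877.0400 m/s

877.0400 m/s


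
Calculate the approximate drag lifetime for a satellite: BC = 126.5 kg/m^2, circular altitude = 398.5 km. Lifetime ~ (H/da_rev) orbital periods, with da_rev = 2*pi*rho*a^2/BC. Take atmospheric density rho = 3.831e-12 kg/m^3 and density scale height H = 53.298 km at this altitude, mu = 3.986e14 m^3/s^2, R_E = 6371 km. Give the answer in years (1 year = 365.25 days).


a = R_E + alt = 6769.5000 km = 6.7695e+06 m
da_rev = 2*pi*rho*a^2/BC = 2*pi*3.831e-12*(6.7695e+06)^2/126.5 = 8.719964 m per revolution
N = H/da_rev = 53298.0000 m / 8.719964 m = 6112.1814 revolutions
P = 2*pi*sqrt(a^3/mu) = 5543.0157 s
lifetime = N*P = 6112.1814 * 5543.0157 = 3.3879917e+07 s = 392.1287 days
years = 392.1287 / 365.25 = 1.0736 years

1.0736 years


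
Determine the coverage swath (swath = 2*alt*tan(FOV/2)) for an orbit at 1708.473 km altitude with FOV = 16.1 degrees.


FOV = 16.1 deg = 0.280998 rad
swath = 2 * alt * tan(FOV/2) = 2 * 1708.473 * tan(0.140499)
swath = 2 * 1708.473 * 0.1414308
swath = 483.2616 km

483.2616 km


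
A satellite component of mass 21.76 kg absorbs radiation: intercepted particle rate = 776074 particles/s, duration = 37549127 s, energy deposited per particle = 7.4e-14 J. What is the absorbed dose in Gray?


Total energy deposited = rate * time * E_per
  = 776074 * 37549127 * 7.4e-14 = 2.1564 J
Dose = E_total / mass = 2.1564 / 21.76
Dose = 0.09910049 Gy

0.0991 Gy


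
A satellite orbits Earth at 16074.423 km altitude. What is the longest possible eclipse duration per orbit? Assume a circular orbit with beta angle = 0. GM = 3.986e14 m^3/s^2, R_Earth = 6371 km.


r = 22445.4230 km
T = 557.7655 min
Eclipse fraction = arcsin(R_E/r)/pi = arcsin(6371.0000/22445.4230)/pi
= arcsin(0.2838441)/pi = 0.09160981
Eclipse duration = 0.09160981 * 557.7655 = 51.0968 min

51.0968 minutes


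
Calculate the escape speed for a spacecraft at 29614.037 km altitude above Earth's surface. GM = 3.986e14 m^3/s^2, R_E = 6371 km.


r = 6371.0 + 29614.037 = 35985.0370 km = 3.5985037e+07 m
v_esc = sqrt(2*mu/r) = sqrt(2*3.986e14 / 3.5985037e+07)
v_esc = 4706.7667 m/s = 4.7068 km/s

4.7068 km/s


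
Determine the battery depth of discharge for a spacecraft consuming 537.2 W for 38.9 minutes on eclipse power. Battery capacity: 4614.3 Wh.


E_used = P * t / 60 = 537.2 * 38.9 / 60 = 348.2847 Wh
DOD = E_used / E_total * 100 = 348.2847 / 4614.3 * 100
DOD = 7.5479 %

7.5479 %


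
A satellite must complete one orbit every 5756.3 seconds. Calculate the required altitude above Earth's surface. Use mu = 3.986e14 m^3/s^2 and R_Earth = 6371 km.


T = 5756.3 s
r = (mu*T^2/(4*pi^2))^(1/3) = (3.986e14 * 5756.3^2 / (4*pi^2))^(1/3)
r = 6.9420563e+06 m = 6942.0563 km
alt = r - R_E = 6942.0563 - 6371 = 571.0563 km

571.0563 km


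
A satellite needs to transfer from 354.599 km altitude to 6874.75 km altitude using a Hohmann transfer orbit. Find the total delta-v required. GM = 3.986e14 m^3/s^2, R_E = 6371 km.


r1 = 6725.5990 km = 6.725599e+06 m
r2 = 13245.7500 km = 1.324575e+07 m
dv1 = sqrt(mu/r1)*(sqrt(2*r2/(r1+r2)) - 1) = 1168.0629 m/s
dv2 = sqrt(mu/r2)*(1 - sqrt(2*r1/(r1+r2))) = 983.6615 m/s
total dv = |dv1| + |dv2| = 1168.0629 + 983.6615 = 2151.7244 m/s = 2.1517 km/s

2.1517 km/s


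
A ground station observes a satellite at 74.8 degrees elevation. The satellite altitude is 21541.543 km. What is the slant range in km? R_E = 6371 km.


h = 21541.543 km, el = 74.8 deg
d = -R_E*sin(el) + sqrt((R_E*sin(el))^2 + 2*R_E*h + h^2)
d = -6371.0000*sin(1.3055) + sqrt((6371.0000*0.9650165)^2 + 2*6371.0000*21541.543 + 21541.543^2)
d = 21714.3959 km

21714.3959 km


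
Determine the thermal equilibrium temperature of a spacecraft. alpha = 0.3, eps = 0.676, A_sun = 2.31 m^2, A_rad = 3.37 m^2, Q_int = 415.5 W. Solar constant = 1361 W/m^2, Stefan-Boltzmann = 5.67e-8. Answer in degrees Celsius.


Numerator = alpha*S*A_sun + Q_int = 0.3*1361*2.31 + 415.5 = 1358.6730 W
Denominator = eps*sigma*A_rad = 0.676*5.67e-8*3.37 = 1.291694e-07 W/K^4
T^4 = 1.0518536e+10 K^4
T = 320.2498 K = 47.0998 C

47.0998 degrees Celsius


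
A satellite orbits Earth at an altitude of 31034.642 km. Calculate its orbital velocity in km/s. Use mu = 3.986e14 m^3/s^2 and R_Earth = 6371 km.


r = R_E + alt = 6371.0 + 31034.642 = 37405.6420 km = 3.7405642e+07 m
v = sqrt(mu/r) = sqrt(3.986e14 / 3.7405642e+07) = 3264.3754 m/s = 3.2644 km/s

3.2644 km/s


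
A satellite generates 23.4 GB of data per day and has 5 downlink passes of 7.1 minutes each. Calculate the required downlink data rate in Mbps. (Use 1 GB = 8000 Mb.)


total contact time = 5 * 7.1 * 60 = 2130.0000 s
data = 23.4 GB = 187200.0000 Mb
rate = 187200.0000 / 2130.0000 = 87.8873 Mbps

87.8873 Mbps


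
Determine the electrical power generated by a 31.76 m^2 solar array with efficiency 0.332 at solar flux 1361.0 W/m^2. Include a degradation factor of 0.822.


P = area * eta * S * degradation
P = 31.76 * 0.332 * 1361.0 * 0.822
P = 11796.3736 W

11796.3736 W


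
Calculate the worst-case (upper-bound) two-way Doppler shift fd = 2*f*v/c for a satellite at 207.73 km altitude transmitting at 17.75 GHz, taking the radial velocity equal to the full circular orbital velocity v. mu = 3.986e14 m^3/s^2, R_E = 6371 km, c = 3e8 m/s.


r = 6.57873e+06 m
v = sqrt(mu/r) = 7783.9066 m/s (worst-case radial velocity)
f = 17.75 GHz = 1.775e+10 Hz
fd = 2*f*v/c = 2*1.775e+10*7783.9066/3.0e+08
fd = 921095.6136 Hz

921095.6136 Hz


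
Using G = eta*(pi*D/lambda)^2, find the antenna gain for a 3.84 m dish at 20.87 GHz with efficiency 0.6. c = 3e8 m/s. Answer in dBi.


lambda = c/f = 3e8 / 2.087e+10 = 0.0143747 m
G = eta*(pi*D/lambda)^2 = 0.6*(pi*3.84/0.0143747)^2
G = 422586.7085 (linear)
G = 10*log10(422586.7085) = 56.2592 dBi

56.2592 dBi


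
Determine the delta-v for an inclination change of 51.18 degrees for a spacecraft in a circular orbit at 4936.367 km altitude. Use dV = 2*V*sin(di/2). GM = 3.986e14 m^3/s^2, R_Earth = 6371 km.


r = 11307.3670 km = 1.1307367e+07 m
V = sqrt(mu/r) = 5937.2851 m/s
di = 51.18 deg = 0.8932595 rad
dV = 2*V*sin(di/2) = 2*5937.2851*sin(0.4466298)
dV = 5128.9634 m/s = 5.1290 km/s

5.1290 km/s


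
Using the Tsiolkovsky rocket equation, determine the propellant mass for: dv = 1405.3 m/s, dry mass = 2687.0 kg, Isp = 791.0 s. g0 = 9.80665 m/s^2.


ve = Isp * g0 = 791.0 * 9.80665 = 7757.060150 m/s
mass ratio = exp(dv/ve) = exp(1405.3/7757.060150) = 1.19861173
m_prop = m_dry * (mr - 1) = 2687.0 * (1.19861173 - 1)
m_prop = 533.6697 kg

533.6697 kg


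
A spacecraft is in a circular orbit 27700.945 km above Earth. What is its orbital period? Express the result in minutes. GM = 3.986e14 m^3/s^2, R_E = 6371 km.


r = 34071.9450 km = 3.4071945e+07 m
T = 2*pi*sqrt(r^3/mu) = 2*pi*sqrt(3.9554034e+22 / 3.986e14)
T = 62590.2390 s = 1043.1707 min

1043.1707 minutes


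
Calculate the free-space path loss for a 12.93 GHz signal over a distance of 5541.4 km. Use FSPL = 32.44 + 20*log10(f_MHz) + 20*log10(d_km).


f = 12.93 GHz = 12930.0000 MHz
d = 5541.4 km
FSPL = 32.44 + 20*log10(12930.0000) + 20*log10(5541.4)
FSPL = 32.44 + 82.2320 + 74.8724
FSPL = 189.5444 dB

189.5444 dB


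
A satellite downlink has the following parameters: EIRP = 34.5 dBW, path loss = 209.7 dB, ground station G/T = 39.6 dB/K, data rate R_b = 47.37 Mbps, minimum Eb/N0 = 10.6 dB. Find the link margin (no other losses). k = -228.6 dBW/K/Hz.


C/N0 = EIRP - FSPL + G/T - k = 34.5 - 209.7 + 39.6 - (-228.6)
C/N0 = 93.0000 dB-Hz
R_b = 47.37 Mbps = 4.737e+07 bps -> 10*log10(R_b) = 76.7550 dB-Hz
Eb/N0 = C/N0 - 10*log10(R_b) = 93.0000 - 76.7550 = 16.2450 dB
Margin = Eb/N0 - Eb/N0_req = 16.2450 - 10.6 = 5.6450 dB (link closes)

5.6450 dB


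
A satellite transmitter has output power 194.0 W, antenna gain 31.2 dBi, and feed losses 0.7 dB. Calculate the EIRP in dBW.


Pt = 194.0 W = 22.8780 dBW
EIRP = Pt_dBW + Gt - losses = 22.8780 + 31.2 - 0.7 = 53.3780 dBW

53.3780 dBW


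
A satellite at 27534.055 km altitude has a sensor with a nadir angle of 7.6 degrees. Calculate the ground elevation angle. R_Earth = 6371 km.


r = R_E + alt = 33905.0550 km
Law of sines in the satellite / Earth-center / ground-point triangle:
  sin(nadir)/R_E = sin(90 + el)/r  =>  cos(el) = (r/R_E)*sin(nadir)
cos(el) = (33905.0550 / 6371.0000) * sin(7.6 deg) = 0.7038393
el = arccos(0.7038393) = 45.2642 deg
(Earth-central angle = 90 - nadir - el = 37.1358 deg)

45.2642 degrees


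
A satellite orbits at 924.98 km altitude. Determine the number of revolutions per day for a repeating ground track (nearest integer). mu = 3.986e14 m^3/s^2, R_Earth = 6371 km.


r = 7.29598e+06 m
T = 2*pi*sqrt(r^3/mu) = 6202.0701 s = 103.3678 min
revs/day = 1440 / 103.3678 = 13.9308
Rounded: 14 revolutions per day

14 revolutions per day


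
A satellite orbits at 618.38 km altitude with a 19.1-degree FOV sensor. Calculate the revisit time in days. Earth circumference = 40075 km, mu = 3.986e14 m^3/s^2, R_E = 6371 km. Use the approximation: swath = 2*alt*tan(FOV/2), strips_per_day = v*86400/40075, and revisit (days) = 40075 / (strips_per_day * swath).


swath = 2*618.38*tan(0.1666789) = 208.0723 km
v = sqrt(mu/r) = 7551.7798 m/s = 7.5518 km/s
strips/day = v*86400/40075 = 7.5518*86400/40075 = 16.2813
coverage/day = strips * swath = 16.2813 * 208.0723 = 3387.6912 km
revisit = 40075 / 3387.6912 = 11.8296 days

11.8296 days


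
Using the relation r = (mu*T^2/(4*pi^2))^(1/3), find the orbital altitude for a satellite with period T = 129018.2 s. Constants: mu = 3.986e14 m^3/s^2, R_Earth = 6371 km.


T = 129018.2 s
r = (mu*T^2/(4*pi^2))^(1/3) = (3.986e14 * 129018.2^2 / (4*pi^2))^(1/3)
r = 5.5185694e+07 m = 55185.6935 km
alt = r - R_E = 55185.6935 - 6371 = 48814.6935 km

48814.6935 km


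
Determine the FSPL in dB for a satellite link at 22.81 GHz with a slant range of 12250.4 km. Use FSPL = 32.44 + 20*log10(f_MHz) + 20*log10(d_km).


f = 22.81 GHz = 22810.0000 MHz
d = 12250.4 km
FSPL = 32.44 + 20*log10(22810.0000) + 20*log10(12250.4)
FSPL = 32.44 + 87.1625 + 81.7630
FSPL = 201.3655 dB

201.3655 dB


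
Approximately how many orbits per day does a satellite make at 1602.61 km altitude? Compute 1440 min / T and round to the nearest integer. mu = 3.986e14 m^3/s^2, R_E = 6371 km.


r = 7.97361e+06 m
T = 2*pi*sqrt(r^3/mu) = 7085.8786 s = 118.0980 min
revs/day = 1440 / 118.0980 = 12.1933
Rounded: 12 revolutions per day

12 revolutions per day


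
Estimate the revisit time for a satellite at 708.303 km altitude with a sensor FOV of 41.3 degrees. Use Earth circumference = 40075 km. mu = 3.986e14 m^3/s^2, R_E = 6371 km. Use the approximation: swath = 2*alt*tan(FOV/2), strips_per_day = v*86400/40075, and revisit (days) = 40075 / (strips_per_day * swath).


swath = 2*708.303*tan(0.3604105) = 533.8785 km
v = sqrt(mu/r) = 7503.6643 m/s = 7.5037 km/s
strips/day = v*86400/40075 = 7.5037*86400/40075 = 16.1776
coverage/day = strips * swath = 16.1776 * 533.8785 = 8636.8637 km
revisit = 40075 / 8636.8637 = 4.6400 days

4.6400 days
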